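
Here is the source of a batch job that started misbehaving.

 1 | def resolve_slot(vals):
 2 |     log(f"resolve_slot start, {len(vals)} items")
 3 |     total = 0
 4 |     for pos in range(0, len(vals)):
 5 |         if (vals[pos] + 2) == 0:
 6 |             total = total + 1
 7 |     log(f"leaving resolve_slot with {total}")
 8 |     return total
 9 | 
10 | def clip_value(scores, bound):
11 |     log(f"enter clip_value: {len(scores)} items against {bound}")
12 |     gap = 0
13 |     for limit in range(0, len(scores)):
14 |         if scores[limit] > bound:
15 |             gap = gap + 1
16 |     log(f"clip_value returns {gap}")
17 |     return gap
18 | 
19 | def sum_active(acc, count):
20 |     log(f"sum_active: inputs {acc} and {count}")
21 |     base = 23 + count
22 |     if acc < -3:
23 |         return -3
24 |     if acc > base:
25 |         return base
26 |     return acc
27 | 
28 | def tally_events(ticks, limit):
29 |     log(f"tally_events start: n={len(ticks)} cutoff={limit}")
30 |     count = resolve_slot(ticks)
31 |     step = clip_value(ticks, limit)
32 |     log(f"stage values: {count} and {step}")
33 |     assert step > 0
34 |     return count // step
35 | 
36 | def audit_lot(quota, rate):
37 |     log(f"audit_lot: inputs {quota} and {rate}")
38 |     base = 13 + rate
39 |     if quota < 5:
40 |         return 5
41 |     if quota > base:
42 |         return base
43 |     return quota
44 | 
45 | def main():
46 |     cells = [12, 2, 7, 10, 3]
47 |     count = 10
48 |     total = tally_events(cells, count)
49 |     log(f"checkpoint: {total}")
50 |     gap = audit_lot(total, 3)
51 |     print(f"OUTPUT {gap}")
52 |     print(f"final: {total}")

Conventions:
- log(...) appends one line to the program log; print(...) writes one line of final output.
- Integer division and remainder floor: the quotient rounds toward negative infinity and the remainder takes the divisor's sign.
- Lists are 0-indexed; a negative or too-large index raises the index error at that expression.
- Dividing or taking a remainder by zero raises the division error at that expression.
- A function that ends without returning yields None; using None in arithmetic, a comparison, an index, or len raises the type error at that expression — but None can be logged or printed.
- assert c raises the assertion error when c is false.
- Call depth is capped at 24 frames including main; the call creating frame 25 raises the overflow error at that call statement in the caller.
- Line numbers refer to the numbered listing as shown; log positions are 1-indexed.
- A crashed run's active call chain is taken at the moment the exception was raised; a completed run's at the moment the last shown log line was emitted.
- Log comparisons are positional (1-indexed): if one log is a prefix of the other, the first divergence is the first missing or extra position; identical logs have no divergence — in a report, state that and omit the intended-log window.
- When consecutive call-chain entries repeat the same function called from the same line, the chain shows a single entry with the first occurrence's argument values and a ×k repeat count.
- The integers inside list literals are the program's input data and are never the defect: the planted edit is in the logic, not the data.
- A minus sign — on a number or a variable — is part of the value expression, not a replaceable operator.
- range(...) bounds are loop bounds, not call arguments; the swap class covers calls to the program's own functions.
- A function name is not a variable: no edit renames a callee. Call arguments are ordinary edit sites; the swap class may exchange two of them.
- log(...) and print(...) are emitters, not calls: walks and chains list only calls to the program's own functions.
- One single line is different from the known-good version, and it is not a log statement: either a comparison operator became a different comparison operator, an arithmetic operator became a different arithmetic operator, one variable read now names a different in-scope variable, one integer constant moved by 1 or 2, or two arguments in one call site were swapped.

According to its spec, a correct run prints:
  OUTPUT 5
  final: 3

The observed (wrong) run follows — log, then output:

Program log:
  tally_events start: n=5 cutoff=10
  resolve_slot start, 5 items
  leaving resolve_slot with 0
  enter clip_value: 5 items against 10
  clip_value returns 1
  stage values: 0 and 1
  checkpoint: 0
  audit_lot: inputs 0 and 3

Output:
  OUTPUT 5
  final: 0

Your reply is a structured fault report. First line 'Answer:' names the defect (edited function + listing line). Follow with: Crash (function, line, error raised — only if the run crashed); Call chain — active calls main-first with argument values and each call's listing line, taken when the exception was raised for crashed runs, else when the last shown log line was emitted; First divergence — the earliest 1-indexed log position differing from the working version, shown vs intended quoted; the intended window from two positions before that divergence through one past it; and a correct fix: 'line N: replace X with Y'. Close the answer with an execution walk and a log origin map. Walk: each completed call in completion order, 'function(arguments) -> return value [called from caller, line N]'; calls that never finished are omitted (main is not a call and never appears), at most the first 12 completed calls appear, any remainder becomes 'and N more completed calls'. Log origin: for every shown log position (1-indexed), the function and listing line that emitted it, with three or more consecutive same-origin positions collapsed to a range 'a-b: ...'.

Answer: the defect is in resolve_slot at line 5.
Key observation: Everything matches until log position 3, which reads 'leaving resolve_slot with 0' in place of 'leaving resolve_slot with 3'.
Call chain: main -> audit_lot(0, 3) (called at line 50).
First divergence: at position 3 the run shows 'leaving resolve_slot with 0' where the working version logs 'leaving resolve_slot with 3'.
Intended log window:
  1: tally_events start: n=5 cutoff=10
  2: resolve_slot start, 5 items
  3: leaving resolve_slot with 3
  4: enter clip_value: 5 items against 10
Execution walk:
  resolve_slot([12, 2, 7, 10, 3]) -> 0  [called from tally_events, line 30]
  clip_value([12, 2, 7, 10, 3], 10) -> 1  [called from tally_events, line 31]
  tally_events([12, 2, 7, 10, 3], 10) -> 0  [called from main, line 48]
  audit_lot(0, 3) -> 5  [called from main, line 50]
Log line origins:
  1 — tally_events, line 29
  2 — resolve_slot, line 2
  3 — resolve_slot, line 7
  4 — clip_value, line 11
  5 — clip_value, line 16
  6 — tally_events, line 32
  7 — main, line 49
  8 — audit_lot, line 37
A correct fix: line 5: replace `+` with `%`.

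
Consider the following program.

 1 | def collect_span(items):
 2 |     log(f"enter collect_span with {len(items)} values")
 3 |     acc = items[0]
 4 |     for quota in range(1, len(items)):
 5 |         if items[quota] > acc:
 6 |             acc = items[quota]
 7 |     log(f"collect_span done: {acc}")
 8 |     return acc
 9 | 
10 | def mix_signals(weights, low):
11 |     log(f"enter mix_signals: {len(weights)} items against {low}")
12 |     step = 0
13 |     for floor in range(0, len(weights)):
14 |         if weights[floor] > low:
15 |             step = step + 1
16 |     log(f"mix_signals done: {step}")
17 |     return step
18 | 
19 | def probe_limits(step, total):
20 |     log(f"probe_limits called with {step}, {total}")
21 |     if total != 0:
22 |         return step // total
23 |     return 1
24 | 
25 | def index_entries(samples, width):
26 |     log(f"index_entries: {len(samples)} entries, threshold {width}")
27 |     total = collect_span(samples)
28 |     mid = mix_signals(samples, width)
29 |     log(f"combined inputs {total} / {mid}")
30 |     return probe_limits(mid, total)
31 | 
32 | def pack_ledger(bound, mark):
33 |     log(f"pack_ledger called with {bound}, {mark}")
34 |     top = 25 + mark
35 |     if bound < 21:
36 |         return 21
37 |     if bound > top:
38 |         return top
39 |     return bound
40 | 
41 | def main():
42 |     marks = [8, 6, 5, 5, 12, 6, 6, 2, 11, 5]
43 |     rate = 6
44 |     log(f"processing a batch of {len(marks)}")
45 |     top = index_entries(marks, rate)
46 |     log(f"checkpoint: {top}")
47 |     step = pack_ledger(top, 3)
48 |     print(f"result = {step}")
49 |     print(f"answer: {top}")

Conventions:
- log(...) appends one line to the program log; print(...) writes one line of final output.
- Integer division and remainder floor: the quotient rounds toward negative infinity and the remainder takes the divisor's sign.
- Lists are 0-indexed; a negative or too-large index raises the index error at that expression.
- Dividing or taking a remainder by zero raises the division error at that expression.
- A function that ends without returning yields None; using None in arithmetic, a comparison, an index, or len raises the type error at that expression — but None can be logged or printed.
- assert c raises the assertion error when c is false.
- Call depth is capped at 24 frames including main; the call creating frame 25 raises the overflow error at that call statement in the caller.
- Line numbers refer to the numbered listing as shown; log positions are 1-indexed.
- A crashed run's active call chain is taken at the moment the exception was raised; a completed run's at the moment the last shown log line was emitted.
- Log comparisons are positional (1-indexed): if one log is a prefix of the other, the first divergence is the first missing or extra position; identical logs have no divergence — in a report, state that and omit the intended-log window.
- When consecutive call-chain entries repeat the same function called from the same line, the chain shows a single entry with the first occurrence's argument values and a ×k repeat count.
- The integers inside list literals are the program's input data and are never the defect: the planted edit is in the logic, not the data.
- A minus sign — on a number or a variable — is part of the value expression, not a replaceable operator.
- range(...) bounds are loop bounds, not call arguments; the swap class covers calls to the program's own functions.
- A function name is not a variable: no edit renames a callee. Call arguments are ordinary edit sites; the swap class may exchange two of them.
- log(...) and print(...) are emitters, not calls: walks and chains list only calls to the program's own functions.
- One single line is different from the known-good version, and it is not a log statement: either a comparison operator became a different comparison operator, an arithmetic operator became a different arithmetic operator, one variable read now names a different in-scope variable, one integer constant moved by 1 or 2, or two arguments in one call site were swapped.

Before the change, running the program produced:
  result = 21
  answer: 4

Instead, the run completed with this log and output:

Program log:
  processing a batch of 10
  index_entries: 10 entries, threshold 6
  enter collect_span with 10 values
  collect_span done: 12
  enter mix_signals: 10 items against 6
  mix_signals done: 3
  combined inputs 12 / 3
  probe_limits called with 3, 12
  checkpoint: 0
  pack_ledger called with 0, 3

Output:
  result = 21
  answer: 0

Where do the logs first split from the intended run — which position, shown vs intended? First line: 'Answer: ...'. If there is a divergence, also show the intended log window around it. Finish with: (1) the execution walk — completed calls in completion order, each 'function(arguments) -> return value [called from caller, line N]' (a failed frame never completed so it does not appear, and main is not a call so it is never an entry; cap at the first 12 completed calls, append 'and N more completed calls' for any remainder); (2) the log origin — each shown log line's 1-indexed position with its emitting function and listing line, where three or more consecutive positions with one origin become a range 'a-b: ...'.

Answer: position 8 — shown 'probe_limits called with 3, 12', intended 'probe_limits called with 12, 3'.
Intended log window:
  6: mix_signals done: 3
  7: combined inputs 12 / 3
  8: probe_limits called with 12, 3
  9: checkpoint: 4
Execution walk:
  collect_span([8, 6, 5, 5, 12, 6, 6, 2, 11, 5]) -> 12  [called from index_entries, line 27]
  mix_signals([8, 6, 5, 5, 12, 6, 6, 2, 11, 5], 6) -> 3  [called from index_entries, line 28]
  probe_limits(3, 12) -> 0  [called from index_entries, line 30]
  index_entries([8, 6, 5, 5, 12, 6, 6, 2, 11, 5], 6) -> 0  [called from main, line 45]
  pack_ledger(0, 3) -> 21  [called from main, line 47]
Log origins:
  1: logged in main at line 44
  2: logged in index_entries at line 26
  3: logged in collect_span at line 2
  4: logged in collect_span at line 7
  5: logged in mix_signals at line 11
  6: logged in mix_signals at line 16
  7: logged in index_entries at line 29
  8: logged in probe_limits at line 20
  9: logged in main at line 46
  10: logged in pack_ledger at line 33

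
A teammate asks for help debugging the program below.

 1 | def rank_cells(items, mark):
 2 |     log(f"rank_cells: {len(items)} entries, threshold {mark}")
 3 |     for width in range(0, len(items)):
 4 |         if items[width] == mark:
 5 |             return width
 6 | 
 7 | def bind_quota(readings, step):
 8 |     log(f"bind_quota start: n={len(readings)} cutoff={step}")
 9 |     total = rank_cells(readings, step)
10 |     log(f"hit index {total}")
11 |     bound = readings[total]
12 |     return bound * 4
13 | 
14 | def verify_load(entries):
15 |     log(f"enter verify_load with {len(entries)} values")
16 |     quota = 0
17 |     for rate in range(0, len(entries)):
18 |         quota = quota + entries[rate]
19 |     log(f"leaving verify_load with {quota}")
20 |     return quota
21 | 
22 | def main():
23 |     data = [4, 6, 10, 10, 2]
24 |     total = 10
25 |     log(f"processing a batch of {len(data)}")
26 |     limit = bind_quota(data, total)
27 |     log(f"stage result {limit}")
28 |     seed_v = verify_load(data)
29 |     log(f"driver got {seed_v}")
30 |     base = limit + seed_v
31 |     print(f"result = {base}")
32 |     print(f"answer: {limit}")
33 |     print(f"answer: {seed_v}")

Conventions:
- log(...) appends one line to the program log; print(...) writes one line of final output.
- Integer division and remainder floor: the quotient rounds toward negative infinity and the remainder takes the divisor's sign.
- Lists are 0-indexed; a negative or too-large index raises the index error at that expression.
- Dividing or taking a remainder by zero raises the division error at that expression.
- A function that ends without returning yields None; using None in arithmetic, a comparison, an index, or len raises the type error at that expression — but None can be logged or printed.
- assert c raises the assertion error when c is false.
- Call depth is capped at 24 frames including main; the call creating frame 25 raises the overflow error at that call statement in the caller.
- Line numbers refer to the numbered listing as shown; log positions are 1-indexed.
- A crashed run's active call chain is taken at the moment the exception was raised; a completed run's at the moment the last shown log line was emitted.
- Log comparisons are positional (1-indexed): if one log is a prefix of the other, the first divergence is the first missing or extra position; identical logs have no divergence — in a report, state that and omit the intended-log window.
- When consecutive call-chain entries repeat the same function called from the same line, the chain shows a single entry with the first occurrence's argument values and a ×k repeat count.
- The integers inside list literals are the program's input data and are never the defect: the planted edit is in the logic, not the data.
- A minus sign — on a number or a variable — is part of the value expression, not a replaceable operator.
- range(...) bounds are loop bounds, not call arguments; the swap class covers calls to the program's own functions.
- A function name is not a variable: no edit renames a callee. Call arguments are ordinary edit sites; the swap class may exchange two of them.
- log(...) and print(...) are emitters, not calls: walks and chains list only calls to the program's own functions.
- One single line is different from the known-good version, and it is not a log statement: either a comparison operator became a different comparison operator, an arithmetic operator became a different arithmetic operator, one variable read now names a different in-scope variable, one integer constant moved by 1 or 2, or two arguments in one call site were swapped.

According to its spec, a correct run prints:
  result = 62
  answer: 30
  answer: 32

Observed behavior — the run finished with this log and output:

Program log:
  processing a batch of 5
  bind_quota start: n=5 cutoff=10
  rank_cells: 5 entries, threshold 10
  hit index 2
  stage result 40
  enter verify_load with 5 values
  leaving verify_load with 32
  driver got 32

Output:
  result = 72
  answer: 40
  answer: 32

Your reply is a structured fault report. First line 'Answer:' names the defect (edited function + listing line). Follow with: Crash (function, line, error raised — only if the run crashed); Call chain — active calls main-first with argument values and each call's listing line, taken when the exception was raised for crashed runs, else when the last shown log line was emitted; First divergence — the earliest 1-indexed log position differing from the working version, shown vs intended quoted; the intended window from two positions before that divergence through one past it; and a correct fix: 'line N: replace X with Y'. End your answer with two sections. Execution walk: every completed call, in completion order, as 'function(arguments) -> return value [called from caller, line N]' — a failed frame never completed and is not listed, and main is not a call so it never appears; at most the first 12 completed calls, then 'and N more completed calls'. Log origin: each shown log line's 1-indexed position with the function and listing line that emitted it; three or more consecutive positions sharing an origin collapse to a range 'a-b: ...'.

Answer: the defect is in bind_quota at line 12.
Key fact: The log first diverges at position 5: the faulty run prints 'stage result 40' where the working version prints 'stage result 30'.
Call chain: main.
First divergence: position 5 — shown 'stage result 40', intended 'stage result 30'.
Intended log window:
  3: rank_cells: 5 entries, threshold 10
  4: hit index 2
  5: stage result 30
  6: enter verify_load with 5 values
Execution walk:
  rank_cells([4, 6, 10, 10, 2], 10) -> 2  [called from bind_quota, line 9]
  bind_quota([4, 6, 10, 10, 2], 10) -> 40  [called from main, line 26]
  verify_load([4, 6, 10, 10, 2]) -> 32  [called from main, line 28]
Log line origins:
  1: from main, line 25
  2: from bind_quota, line 8
  3: from rank_cells, line 2
  4: from bind_quota, line 10
  5: from main, line 27
  6: from verify_load, line 15
  7: from verify_load, line 19
  8: from main, line 29
A correct fix: line 12: replace `4` with `3`.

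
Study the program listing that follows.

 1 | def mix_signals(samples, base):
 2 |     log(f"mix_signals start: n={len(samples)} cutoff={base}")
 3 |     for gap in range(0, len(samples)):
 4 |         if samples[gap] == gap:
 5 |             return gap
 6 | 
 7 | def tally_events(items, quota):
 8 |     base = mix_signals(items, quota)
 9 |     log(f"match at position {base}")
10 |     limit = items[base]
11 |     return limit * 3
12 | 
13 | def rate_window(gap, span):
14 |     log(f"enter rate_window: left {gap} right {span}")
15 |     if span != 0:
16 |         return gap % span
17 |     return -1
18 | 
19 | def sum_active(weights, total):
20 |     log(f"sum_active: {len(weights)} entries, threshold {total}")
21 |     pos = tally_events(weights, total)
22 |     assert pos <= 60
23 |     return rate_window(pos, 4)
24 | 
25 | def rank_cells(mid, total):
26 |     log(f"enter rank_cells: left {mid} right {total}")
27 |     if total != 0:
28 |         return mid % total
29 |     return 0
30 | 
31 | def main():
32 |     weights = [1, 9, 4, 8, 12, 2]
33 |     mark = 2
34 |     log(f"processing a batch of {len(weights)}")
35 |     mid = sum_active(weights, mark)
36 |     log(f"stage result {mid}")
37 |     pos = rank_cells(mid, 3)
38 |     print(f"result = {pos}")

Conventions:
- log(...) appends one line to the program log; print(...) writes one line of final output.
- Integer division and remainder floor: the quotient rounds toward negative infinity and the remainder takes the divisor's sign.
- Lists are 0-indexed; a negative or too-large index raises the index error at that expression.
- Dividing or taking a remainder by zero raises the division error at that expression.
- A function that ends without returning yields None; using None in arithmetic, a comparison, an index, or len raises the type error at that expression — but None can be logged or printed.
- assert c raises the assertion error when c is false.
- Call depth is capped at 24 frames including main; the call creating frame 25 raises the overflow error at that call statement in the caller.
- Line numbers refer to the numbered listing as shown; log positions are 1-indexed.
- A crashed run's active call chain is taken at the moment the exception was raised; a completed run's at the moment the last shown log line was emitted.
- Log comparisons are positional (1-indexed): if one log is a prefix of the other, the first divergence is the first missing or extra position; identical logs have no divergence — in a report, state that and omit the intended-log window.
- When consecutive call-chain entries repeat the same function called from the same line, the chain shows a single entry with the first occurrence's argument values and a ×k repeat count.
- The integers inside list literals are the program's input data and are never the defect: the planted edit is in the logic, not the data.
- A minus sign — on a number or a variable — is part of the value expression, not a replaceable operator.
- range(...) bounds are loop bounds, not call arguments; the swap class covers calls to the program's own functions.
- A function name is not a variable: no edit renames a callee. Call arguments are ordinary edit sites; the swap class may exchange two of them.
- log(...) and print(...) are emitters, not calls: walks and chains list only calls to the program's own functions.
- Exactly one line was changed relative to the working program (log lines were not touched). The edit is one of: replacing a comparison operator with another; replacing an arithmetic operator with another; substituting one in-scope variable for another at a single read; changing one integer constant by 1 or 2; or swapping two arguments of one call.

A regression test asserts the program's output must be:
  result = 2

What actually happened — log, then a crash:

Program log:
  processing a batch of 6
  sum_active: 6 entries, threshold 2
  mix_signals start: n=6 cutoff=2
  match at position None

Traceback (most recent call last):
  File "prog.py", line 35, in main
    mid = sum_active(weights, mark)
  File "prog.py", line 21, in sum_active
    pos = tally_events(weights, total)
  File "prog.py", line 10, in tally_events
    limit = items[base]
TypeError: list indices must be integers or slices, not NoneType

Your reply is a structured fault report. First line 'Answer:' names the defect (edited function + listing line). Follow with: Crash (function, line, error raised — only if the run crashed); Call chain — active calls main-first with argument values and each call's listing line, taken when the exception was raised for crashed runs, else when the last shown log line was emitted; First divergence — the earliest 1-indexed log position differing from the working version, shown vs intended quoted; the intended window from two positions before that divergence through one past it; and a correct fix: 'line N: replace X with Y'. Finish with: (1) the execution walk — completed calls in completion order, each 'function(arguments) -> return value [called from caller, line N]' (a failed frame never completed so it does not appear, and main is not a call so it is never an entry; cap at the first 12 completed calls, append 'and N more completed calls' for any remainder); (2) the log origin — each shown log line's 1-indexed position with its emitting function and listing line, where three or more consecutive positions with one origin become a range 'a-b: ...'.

Answer: the defect is in mix_signals at line 4.
Key fact: The earliest visible damage is log position 4 — 'match at position None' rather than the intended 'match at position 5'.
Crash: tally_events, line 10, TypeError.
Call chain: main -> sum_active([1, 9, 4, 8, 12, 2], 2) (called at line 35) -> tally_events([1, 9, 4, 8, 12, 2], 2) (called at line 21).
First divergence: position 4; shown 'match at position None' vs intended 'match at position 5'.
Intended log window:
  2: sum_active: 6 entries, threshold 2
  3: mix_signals start: n=6 cutoff=2
  4: match at position 5
  5: enter rate_window: left 6 right 4
Execution walk:
  mix_signals([1, 9, 4, 8, 12, 2], 2) -> None  [called from tally_events, line 8]
Log origin:
  1 — main, line 34
  2 — sum_active, line 20
  3 — mix_signals, line 2
  4 — tally_events, line 9
A correct fix: line 4: replace `samples[gap] == gap` with `samples[gap] == base`.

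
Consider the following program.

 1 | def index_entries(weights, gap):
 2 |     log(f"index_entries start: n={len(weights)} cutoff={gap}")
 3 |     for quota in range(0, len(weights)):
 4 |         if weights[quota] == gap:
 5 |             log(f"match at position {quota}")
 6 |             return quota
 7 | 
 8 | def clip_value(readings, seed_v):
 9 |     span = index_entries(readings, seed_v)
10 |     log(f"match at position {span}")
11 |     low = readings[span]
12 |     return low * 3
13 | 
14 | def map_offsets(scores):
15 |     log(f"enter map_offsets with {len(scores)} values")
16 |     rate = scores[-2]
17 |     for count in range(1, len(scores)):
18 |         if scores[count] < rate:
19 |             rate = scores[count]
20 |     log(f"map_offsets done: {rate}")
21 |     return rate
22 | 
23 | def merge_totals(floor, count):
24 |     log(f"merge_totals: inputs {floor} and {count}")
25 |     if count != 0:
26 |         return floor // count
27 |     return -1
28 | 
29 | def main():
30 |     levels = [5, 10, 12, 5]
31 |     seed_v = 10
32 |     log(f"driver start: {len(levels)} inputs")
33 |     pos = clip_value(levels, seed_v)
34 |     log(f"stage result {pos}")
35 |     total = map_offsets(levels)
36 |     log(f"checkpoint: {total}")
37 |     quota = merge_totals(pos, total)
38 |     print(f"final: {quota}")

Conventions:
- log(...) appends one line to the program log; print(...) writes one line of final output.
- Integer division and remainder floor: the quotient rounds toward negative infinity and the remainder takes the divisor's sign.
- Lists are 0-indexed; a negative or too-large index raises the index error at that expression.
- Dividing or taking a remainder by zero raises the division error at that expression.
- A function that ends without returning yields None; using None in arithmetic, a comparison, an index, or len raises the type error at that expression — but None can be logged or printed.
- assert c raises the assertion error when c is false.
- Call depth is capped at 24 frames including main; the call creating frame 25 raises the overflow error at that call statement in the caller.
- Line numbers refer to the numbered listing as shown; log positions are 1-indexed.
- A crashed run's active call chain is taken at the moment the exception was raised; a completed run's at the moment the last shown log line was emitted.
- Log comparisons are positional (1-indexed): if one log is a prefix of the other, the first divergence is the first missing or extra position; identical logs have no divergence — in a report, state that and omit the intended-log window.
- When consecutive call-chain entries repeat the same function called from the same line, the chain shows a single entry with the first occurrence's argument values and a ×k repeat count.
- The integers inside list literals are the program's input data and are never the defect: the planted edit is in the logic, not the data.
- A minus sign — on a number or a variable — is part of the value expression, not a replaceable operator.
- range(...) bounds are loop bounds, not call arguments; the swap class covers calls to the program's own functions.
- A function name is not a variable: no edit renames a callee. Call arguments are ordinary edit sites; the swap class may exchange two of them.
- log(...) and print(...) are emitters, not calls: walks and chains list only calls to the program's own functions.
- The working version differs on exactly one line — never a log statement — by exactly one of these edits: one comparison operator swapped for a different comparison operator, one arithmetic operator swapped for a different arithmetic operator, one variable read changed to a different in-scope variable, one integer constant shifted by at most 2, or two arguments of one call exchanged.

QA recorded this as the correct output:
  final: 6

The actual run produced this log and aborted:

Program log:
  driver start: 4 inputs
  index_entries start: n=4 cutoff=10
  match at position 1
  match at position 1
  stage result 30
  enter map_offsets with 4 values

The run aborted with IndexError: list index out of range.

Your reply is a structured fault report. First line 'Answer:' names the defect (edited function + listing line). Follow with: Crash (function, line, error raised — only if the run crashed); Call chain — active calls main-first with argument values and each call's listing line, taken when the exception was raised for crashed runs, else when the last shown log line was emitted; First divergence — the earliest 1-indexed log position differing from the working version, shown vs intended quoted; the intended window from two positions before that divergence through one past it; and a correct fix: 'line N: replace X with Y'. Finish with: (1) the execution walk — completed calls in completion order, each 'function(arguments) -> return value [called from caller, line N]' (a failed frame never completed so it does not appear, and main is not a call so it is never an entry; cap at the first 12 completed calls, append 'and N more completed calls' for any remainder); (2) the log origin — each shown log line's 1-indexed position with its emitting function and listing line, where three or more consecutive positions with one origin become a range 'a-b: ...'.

Answer: the defect is in map_offsets at line 16.
Key observation: The log ends early — 6 lines, where the working version next logs 'map_offsets done: 5'.
Crash: map_offsets, line 16, IndexError.
Call chain: main -> map_offsets([5, 10, 12, 5]) (called at line 35).
First divergence: position 7 (shown log ended at 6 lines; the working version continues: 'map_offsets done: 5').
Intended log window:
  5: stage result 30
  6: enter map_offsets with 4 values
  7: map_offsets done: 5
  8: checkpoint: 5
Execution walk:
  index_entries([5, 10, 12, 5], 10) -> 1  [called from clip_value, line 9]
  clip_value([5, 10, 12, 5], 10) -> 30  [called from main, line 33]
Origin of each log line:
  1 — main, line 32
  2 — index_entries, line 2
  3 — index_entries, line 5
  4 — clip_value, line 10
  5 — main, line 34
  6 — map_offsets, line 15
A correct fix: line 16: replace `-2` with `0`.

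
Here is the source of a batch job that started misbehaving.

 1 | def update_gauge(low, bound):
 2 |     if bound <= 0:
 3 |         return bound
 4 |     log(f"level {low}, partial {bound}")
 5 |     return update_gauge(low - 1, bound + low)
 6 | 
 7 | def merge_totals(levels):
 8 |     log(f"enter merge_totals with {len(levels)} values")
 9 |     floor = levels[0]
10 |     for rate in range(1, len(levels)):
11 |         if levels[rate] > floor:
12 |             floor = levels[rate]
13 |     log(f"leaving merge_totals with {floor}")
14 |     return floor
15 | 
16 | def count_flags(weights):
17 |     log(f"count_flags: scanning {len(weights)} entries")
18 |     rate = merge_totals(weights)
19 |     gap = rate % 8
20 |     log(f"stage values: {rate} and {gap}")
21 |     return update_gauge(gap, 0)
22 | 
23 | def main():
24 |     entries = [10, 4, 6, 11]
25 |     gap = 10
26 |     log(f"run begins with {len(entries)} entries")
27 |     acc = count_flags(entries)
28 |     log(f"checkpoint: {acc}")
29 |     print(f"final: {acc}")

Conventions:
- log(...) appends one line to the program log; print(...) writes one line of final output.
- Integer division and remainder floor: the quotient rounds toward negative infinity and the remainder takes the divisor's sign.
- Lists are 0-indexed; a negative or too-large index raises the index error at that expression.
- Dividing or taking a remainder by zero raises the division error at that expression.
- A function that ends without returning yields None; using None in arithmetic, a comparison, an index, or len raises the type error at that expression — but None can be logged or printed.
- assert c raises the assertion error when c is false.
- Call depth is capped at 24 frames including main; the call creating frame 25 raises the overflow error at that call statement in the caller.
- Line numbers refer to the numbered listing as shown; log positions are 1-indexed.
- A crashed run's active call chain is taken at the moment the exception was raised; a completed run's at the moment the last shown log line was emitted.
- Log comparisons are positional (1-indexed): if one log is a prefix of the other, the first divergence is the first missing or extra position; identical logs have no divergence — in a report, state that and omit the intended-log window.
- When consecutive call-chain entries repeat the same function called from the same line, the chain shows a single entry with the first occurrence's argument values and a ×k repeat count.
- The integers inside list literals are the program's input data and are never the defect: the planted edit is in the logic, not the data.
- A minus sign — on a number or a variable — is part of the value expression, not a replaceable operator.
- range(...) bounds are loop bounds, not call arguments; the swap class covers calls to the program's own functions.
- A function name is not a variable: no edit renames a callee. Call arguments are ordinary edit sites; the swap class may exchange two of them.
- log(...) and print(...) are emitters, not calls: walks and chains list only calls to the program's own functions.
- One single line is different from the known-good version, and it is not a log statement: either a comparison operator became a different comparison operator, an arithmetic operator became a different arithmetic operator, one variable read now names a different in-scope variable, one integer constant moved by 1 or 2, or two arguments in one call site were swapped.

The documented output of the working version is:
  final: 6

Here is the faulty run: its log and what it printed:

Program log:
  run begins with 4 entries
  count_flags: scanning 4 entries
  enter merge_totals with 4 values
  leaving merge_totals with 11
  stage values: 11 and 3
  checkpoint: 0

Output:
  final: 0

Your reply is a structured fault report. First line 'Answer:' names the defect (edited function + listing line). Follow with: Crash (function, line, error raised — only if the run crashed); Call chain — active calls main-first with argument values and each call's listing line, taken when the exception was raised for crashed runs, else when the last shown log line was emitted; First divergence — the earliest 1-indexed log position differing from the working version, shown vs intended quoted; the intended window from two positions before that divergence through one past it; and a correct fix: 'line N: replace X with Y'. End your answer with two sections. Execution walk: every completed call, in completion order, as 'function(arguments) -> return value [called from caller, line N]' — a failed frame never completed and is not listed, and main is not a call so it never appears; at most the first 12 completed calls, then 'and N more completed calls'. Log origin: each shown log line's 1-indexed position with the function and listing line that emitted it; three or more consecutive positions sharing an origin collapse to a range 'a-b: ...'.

Answer: the defect is in update_gauge at line 2.
Key fact: Position 6 is the first bad log line: 'checkpoint: 0' should read 'level 3, partial 0'.
Call chain: main.
First divergence: position 6 — shown 'checkpoint: 0', intended 'level 3, partial 0'.
Intended log window:
  4: leaving merge_totals with 11
  5: stage values: 11 and 3
  6: level 3, partial 0
  7: level 2, partial 3
Execution walk:
  merge_totals([10, 4, 6, 11]) -> 11  [called from count_flags, line 18]
  update_gauge(3, 0) -> 0  [called from count_flags, line 21]
  count_flags([10, 4, 6, 11]) -> 0  [called from main, line 27]
Origin of each log line:
  1: emitted by main (line 26)
  2: emitted by count_flags (line 17)
  3: emitted by merge_totals (line 8)
  4: emitted by merge_totals (line 13)
  5: emitted by count_flags (line 20)
  6: emitted by main (line 28)
A correct fix: line 2: replace `bound` with `low`.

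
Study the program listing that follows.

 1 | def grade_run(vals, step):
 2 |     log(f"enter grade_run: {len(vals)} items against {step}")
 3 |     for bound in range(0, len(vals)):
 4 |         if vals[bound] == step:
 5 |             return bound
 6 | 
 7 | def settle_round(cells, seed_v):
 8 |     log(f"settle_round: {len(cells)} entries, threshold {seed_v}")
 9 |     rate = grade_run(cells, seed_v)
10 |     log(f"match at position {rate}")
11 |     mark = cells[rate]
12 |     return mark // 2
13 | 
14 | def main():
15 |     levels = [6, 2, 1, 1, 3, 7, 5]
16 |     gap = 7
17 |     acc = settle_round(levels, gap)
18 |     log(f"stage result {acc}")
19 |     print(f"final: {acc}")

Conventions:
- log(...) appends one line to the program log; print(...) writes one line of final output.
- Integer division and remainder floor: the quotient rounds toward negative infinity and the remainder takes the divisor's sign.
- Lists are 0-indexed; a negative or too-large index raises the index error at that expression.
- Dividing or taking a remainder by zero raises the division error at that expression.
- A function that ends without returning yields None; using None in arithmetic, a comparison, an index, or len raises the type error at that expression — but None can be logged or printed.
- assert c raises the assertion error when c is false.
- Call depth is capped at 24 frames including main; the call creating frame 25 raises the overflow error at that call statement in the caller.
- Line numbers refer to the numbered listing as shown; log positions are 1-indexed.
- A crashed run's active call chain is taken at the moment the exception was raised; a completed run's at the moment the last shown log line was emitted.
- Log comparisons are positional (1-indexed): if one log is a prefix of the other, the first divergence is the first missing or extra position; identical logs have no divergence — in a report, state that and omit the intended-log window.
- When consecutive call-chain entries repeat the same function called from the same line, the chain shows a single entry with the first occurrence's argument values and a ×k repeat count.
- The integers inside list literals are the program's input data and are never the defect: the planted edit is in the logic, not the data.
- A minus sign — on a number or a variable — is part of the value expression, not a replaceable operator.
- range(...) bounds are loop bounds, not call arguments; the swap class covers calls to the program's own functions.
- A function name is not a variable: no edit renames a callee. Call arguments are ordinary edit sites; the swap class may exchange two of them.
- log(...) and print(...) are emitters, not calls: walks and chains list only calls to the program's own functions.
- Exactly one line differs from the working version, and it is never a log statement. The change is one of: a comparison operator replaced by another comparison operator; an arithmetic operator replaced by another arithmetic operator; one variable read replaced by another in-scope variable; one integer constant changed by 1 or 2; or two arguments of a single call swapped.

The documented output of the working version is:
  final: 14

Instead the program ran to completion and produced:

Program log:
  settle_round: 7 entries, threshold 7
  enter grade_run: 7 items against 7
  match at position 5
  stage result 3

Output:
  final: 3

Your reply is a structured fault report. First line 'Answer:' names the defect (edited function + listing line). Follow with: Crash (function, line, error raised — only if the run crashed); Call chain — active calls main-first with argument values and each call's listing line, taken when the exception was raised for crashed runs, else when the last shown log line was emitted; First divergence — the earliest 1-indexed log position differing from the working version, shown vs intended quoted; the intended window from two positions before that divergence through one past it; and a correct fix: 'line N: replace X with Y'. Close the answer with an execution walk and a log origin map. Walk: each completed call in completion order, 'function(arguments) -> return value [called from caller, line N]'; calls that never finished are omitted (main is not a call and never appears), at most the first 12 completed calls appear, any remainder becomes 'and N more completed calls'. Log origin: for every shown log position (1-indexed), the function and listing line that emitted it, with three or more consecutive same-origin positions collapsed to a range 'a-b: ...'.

Answer: the defect is in settle_round at line 12.
The tell: Everything matches until log position 4, which reads 'stage result 3' in place of 'stage result 14'.
Call chain: main.
First divergence: position 4 — the shown line 'stage result 3' should read 'stage result 14'.
Intended log window:
  2: enter grade_run: 7 items against 7
  3: match at position 5
  4: stage result 14
Execution walk:
  grade_run([6, 2, 1, 1, 3, 7, 5], 7) -> 5  [called from settle_round, line 9]
  settle_round([6, 2, 1, 1, 3, 7, 5], 7) -> 3  [called from main, line 17]
Origin of each log line:
  1 — settle_round, line 8
  2 — grade_run, line 2
  3 — settle_round, line 10
  4 — main, line 18
A correct fix: line 12: replace `//` with `*`.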